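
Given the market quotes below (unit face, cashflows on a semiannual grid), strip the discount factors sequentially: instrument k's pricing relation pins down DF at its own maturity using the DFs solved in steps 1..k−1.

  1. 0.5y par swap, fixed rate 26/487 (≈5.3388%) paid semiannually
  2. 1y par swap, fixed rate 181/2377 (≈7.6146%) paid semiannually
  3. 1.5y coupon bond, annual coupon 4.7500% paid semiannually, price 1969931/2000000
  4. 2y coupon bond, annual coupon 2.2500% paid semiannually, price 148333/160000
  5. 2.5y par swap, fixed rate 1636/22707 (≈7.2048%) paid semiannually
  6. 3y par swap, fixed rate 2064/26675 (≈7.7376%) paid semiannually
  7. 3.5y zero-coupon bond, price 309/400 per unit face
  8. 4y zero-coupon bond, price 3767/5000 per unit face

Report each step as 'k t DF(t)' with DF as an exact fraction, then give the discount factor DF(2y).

step 1 [0.5y] swap r/2=13/487: DF=(1 − 13/487·(0))/(1+13/487) = 487/500 ≈ 0.974000
step 2 [1y] swap r/2=181/4754: DF=(1 − 181/4754·(0.974000))/(1+181/4754) = 2319/2500 ≈ 0.927600
step 3 [1.5y] bond c/2=19/800: DF=(1969931/2000000 − 19/800·(0.974000+0.927600))/(1+19/800) = 459/500 ≈ 0.918000
step 4 [2y] bond c/2=9/800: DF=(148333/160000 − 9/800·(0.974000+0.927600+0.918000))/(1+9/800) = 4427/5000 ≈ 0.885400
step 5 [2.5y] swap r/2=818/22707: DF=(1 − 818/22707·(0.974000+0.927600+0.918000+0.885400))/(1+818/22707) = 2091/2500 ≈ 0.836400
step 6 [3y] swap r/2=1032/26675: DF=(1 − 1032/26675·(0.974000+0.927600+0.918000+0.885400+0.836400))/(1+1032/26675) = 496/625 ≈ 0.793600
step 7 [3.5y] zero: DF = P = 309/400 ≈ 0.772500
step 8 [4y] zero: DF = P = 3767/5000 ≈ 0.753400

1 1/2 487/500
2 1 2319/2500
3 3/2 459/500
4 2 4427/5000
5 5/2 2091/2500
6 3 496/625
7 7/2 309/400
8 4 3767/5000
DF(2y) = 4427/5000 ≈ 0.885400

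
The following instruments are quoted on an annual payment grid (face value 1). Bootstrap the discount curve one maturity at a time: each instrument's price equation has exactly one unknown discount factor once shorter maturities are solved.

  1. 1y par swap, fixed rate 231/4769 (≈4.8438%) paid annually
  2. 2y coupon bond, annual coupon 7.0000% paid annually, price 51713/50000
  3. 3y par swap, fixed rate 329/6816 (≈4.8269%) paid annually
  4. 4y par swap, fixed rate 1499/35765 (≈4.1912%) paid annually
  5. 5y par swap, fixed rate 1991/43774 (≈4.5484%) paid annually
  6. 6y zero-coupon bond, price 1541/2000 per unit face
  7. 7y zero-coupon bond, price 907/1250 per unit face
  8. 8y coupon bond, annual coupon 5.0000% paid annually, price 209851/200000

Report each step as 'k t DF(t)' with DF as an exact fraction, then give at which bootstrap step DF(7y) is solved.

1 1 4769/5000
2 2 4521/5000
3 3 2171/2500
4 4 8501/10000
5 5 8009/10000
6 6 1541/2000
7 7 907/1250
8 8 1799/2500
DF(7y) is solved at step 7

step 1 [1y] swap r/1=231/4769: DF=(1 − 231/4769·(0))/(1+231/4769) = 4769/5000 ≈ 0.953800
step 2 [2y] bond c/1=7/100: DF=(51713/50000 − 7/100·(0.953800))/(1+7/100) = 4521/5000 ≈ 0.904200
step 3 [3y] swap r/1=329/6816: DF=(1 − 329/6816·(0.953800+0.904200))/(1+329/6816) = 2171/2500 ≈ 0.868400
step 4 [4y] swap r/1=1499/35765: DF=(1 − 1499/35765·(0.953800+0.904200+0.868400))/(1+1499/35765) = 8501/10000 ≈ 0.850100
step 5 [5y] swap r/1=1991/43774: DF=(1 − 1991/43774·(0.953800+0.904200+0.868400+0.850100))/(1+1991/43774) = 8009/10000 ≈ 0.800900
step 6 [6y] zero: DF = P = 1541/2000 ≈ 0.770500
step 7 [7y] zero: DF = P = 907/1250 ≈ 0.725600
step 8 [8y] bond c/1=1/20: DF=(209851/200000 − 1/20·(0.953800+0.904200+0.868400+0.850100+0.800900+0.770500+0.725600))/(1+1/20) = 1799/2500 ≈ 0.719600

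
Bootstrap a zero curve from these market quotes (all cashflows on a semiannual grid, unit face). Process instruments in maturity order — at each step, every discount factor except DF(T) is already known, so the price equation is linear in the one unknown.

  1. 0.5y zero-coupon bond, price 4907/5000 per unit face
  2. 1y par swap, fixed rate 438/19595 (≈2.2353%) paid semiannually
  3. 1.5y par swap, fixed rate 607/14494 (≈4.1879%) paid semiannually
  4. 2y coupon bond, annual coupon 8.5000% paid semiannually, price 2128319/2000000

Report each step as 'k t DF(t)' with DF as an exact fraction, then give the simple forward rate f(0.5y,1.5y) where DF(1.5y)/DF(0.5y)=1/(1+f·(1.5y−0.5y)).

1 1/2 4907/5000
2 1 9781/10000
3 3/2 9393/10000
4 2 4513/5000
f(0.5y,1.5y) = ((4907/5000)/(9393/10000) − 1)/(1) = 421/9393 ≈ 4.4821%

step 1 [0.5y] zero: DF = P = 4907/5000 ≈ 0.981400
step 2 [1y] swap r/2=219/19595: DF=(1 − 219/19595·(0.981400))/(1+219/19595) = 9781/10000 ≈ 0.978100
step 3 [1.5y] swap r/2=607/28988: DF=(1 − 607/28988·(0.981400+0.978100))/(1+607/28988) = 9393/10000 ≈ 0.939300
step 4 [2y] bond c/2=17/400: DF=(2128319/2000000 − 17/400·(0.981400+0.978100+0.939300))/(1+17/400) = 4513/5000 ≈ 0.902600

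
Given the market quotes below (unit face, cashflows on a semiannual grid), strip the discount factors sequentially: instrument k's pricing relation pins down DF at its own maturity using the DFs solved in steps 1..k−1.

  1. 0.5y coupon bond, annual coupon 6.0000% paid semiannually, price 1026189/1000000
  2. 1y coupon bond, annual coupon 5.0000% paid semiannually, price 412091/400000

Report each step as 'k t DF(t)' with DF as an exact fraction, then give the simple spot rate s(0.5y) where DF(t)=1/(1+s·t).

step 1 [0.5y] bond c/2=3/100: DF=(1026189/1000000 − 3/100·(0))/(1+3/100) = 9963/10000 ≈ 0.996300
step 2 [1y] bond c/2=1/40: DF=(412091/400000 − 1/40·(0.996300))/(1+1/40) = 613/625 ≈ 0.980800

1 1/2 9963/10000
2 1 613/625
s(0.5y) = (1/(9963/10000) − 1)/(1/2) = 74/9963 ≈ 0.7427%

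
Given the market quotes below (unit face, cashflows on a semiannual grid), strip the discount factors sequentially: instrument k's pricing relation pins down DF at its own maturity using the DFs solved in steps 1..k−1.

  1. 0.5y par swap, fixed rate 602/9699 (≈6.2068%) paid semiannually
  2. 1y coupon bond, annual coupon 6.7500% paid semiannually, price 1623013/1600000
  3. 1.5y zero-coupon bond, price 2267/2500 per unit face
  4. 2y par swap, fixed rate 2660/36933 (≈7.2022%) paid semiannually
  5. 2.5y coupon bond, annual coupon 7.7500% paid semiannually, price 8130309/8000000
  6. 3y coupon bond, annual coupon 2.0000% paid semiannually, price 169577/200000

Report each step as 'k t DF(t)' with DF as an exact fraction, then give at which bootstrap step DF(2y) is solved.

1 1/2 9699/10000
2 1 1187/1250
3 3/2 2267/2500
4 2 867/1000
5 5/2 4203/5000
6 3 3973/5000
DF(2y) is solved at step 4

step 1 [0.5y] swap r/2=301/9699: DF=(1 − 301/9699·(0))/(1+301/9699) = 9699/10000 ≈ 0.969900
step 2 [1y] bond c/2=27/800: DF=(1623013/1600000 − 27/800·(0.969900))/(1+27/800) = 1187/1250 ≈ 0.949600
step 3 [1.5y] zero: DF = P = 2267/2500 ≈ 0.906800
step 4 [2y] swap r/2=1330/36933: DF=(1 − 1330/36933·(0.969900+0.949600+0.906800))/(1+1330/36933) = 867/1000 ≈ 0.867000
step 5 [2.5y] bond c/2=31/800: DF=(8130309/8000000 − 31/800·(0.969900+0.949600+0.906800+0.867000))/(1+31/800) = 4203/5000 ≈ 0.840600
step 6 [3y] bond c/2=1/100: DF=(169577/200000 − 1/100·(0.969900+0.949600+0.906800+0.867000+0.840600))/(1+1/100) = 3973/5000 ≈ 0.794600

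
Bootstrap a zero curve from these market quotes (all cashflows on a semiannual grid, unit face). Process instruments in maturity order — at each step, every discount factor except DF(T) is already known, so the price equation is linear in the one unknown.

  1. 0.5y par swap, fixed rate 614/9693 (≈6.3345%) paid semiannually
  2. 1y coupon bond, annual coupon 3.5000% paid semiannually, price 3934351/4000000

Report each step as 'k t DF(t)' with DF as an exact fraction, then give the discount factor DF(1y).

step 1 [0.5y] swap r/2=307/9693: DF=(1 − 307/9693·(0))/(1+307/9693) = 9693/10000 ≈ 0.969300
step 2 [1y] bond c/2=7/400: DF=(3934351/4000000 − 7/400·(0.969300))/(1+7/400) = 19/20 ≈ 0.950000

1 1/2 9693/10000
2 1 19/20
DF(1y) = 19/20 ≈ 0.950000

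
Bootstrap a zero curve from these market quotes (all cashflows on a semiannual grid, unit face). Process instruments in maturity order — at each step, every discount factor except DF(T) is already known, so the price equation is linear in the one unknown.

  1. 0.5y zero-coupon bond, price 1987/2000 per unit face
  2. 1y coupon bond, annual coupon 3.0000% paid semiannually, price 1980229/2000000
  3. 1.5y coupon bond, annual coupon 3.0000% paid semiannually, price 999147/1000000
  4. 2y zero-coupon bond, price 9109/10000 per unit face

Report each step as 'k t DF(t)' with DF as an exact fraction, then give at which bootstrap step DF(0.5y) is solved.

step 1 [0.5y] zero: DF = P = 1987/2000 ≈ 0.993500
step 2 [1y] bond c/2=3/200: DF=(1980229/2000000 − 3/200·(0.993500))/(1+3/200) = 1201/1250 ≈ 0.960800
step 3 [1.5y] bond c/2=3/200: DF=(999147/1000000 − 3/200·(0.993500+0.960800))/(1+3/200) = 1911/2000 ≈ 0.955500
step 4 [2y] zero: DF = P = 9109/10000 ≈ 0.910900

1 1/2 1987/2000
2 1 1201/1250
3 3/2 1911/2000
4 2 9109/10000
DF(0.5y) is solved at step 1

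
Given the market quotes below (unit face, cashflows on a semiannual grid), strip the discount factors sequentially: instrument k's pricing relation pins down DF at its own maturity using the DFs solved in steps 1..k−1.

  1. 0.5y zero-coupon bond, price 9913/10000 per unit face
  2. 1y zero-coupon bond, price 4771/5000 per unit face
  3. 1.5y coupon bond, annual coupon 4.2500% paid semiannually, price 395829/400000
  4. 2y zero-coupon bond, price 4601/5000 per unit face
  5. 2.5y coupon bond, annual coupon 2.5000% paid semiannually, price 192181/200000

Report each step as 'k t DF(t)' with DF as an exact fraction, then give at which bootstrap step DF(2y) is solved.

step 1 [0.5y] zero: DF = P = 9913/10000 ≈ 0.991300
step 2 [1y] zero: DF = P = 4771/5000 ≈ 0.954200
step 3 [1.5y] bond c/2=17/800: DF=(395829/400000 − 17/800·(0.991300+0.954200))/(1+17/800) = 1857/2000 ≈ 0.928500
step 4 [2y] zero: DF = P = 4601/5000 ≈ 0.920200
step 5 [2.5y] bond c/2=1/80: DF=(192181/200000 − 1/80·(0.991300+0.954200+0.928500+0.920200))/(1+1/80) = 4511/5000 ≈ 0.902200

1 1/2 9913/10000
2 1 4771/5000
3 3/2 1857/2000
4 2 4601/5000
5 5/2 4511/5000
DF(2y) is solved at step 4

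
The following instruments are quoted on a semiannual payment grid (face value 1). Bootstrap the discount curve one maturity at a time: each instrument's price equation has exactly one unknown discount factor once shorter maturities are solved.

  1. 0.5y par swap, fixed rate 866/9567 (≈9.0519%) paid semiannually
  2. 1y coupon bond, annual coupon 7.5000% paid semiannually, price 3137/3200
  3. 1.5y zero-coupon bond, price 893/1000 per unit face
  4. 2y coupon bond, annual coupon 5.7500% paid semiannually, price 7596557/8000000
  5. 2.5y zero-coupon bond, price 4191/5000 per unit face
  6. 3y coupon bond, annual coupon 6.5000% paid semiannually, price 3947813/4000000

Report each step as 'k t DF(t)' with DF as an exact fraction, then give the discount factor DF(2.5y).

1 1/2 9567/10000
2 1 9103/10000
3 3/2 893/1000
4 2 8459/10000
5 5/2 4191/5000
6 3 102/125
DF(2.5y) = 4191/5000 ≈ 0.838200

step 1 [0.5y] swap r/2=433/9567: DF=(1 − 433/9567·(0))/(1+433/9567) = 9567/10000 ≈ 0.956700
step 2 [1y] bond c/2=3/80: DF=(3137/3200 − 3/80·(0.956700))/(1+3/80) = 9103/10000 ≈ 0.910300
step 3 [1.5y] zero: DF = P = 893/1000 ≈ 0.893000
step 4 [2y] bond c/2=23/800: DF=(7596557/8000000 − 23/800·(0.956700+0.910300+0.893000))/(1+23/800) = 8459/10000 ≈ 0.845900
step 5 [2.5y] zero: DF = P = 4191/5000 ≈ 0.838200
step 6 [3y] bond c/2=13/400: DF=(3947813/4000000 − 13/400·(0.956700+0.910300+0.893000+0.845900+0.838200))/(1+13/400) = 102/125 ≈ 0.816000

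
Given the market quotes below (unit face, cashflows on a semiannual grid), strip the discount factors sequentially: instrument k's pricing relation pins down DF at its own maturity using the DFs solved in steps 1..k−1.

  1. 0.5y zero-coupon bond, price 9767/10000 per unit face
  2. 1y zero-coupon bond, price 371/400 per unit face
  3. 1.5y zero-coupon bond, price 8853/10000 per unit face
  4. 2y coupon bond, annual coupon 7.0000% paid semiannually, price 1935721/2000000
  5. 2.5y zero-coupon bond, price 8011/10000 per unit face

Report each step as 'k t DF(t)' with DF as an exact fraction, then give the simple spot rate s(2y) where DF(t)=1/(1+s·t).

1 1/2 9767/10000
2 1 371/400
3 3/2 8853/10000
4 2 1051/1250
5 5/2 8011/10000
s(2y) = (1/(1051/1250) − 1)/(2) = 199/2102 ≈ 9.4672%

step 1 [0.5y] zero: DF = P = 9767/10000 ≈ 0.976700
step 2 [1y] zero: DF = P = 371/400 ≈ 0.927500
step 3 [1.5y] zero: DF = P = 8853/10000 ≈ 0.885300
step 4 [2y] bond c/2=7/200: DF=(1935721/2000000 − 7/200·(0.976700+0.927500+0.885300))/(1+7/200) = 1051/1250 ≈ 0.840800
step 5 [2.5y] zero: DF = P = 8011/10000 ≈ 0.801100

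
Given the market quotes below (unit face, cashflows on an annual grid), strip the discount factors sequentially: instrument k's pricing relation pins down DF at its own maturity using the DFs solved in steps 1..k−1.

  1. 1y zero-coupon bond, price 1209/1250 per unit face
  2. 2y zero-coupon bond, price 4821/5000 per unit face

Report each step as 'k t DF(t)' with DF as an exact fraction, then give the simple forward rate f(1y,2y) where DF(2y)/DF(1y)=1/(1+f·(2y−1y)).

step 1 [1y] zero: DF = P = 1209/1250 ≈ 0.967200
step 2 [2y] zero: DF = P = 4821/5000 ≈ 0.964200

1 1 1209/1250
2 2 4821/5000
f(1y,2y) = ((1209/1250)/(4821/5000) − 1)/(1) = 5/1607 ≈ 0.3111%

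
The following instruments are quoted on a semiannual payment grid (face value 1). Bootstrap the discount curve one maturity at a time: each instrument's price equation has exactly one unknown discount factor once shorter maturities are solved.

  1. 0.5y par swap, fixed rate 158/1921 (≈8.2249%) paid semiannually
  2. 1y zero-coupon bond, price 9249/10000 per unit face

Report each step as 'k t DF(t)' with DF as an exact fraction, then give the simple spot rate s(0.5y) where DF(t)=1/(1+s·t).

1 1/2 1921/2000
2 1 9249/10000
s(0.5y) = (1/(1921/2000) − 1)/(1/2) = 158/1921 ≈ 8.2249%

step 1 [0.5y] swap r/2=79/1921: DF=(1 − 79/1921·(0))/(1+79/1921) = 1921/2000 ≈ 0.960500
step 2 [1y] zero: DF = P = 9249/10000 ≈ 0.924900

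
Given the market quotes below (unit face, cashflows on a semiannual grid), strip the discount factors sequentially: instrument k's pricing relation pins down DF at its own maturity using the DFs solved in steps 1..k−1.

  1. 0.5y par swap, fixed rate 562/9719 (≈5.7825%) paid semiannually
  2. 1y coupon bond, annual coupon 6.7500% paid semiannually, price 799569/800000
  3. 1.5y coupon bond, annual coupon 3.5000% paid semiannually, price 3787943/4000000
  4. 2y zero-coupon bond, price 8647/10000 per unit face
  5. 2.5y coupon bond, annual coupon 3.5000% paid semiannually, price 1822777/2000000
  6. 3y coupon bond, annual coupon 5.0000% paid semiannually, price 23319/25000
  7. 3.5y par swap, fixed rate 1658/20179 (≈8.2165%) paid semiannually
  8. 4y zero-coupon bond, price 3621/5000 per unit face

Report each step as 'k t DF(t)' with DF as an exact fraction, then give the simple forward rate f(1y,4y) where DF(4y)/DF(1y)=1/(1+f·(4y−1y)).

step 1 [0.5y] swap r/2=281/9719: DF=(1 − 281/9719·(0))/(1+281/9719) = 9719/10000 ≈ 0.971900
step 2 [1y] bond c/2=27/800: DF=(799569/800000 − 27/800·(0.971900))/(1+27/800) = 9351/10000 ≈ 0.935100
step 3 [1.5y] bond c/2=7/400: DF=(3787943/4000000 − 7/400·(0.971900+0.935100))/(1+7/400) = 8979/10000 ≈ 0.897900
step 4 [2y] zero: DF = P = 8647/10000 ≈ 0.864700
step 5 [2.5y] bond c/2=7/400: DF=(1822777/2000000 − 7/400·(0.971900+0.935100+0.897900+0.864700))/(1+7/400) = 4163/5000 ≈ 0.832600
step 6 [3y] bond c/2=1/40: DF=(23319/25000 − 1/40·(0.971900+0.935100+0.897900+0.864700+0.832600))/(1+1/40) = 4001/5000 ≈ 0.800200
step 7 [3.5y] swap r/2=829/20179: DF=(1 − 829/20179·(0.971900+0.935100+0.897900+0.864700+0.832600+0.800200))/(1+829/20179) = 7513/10000 ≈ 0.751300
step 8 [4y] zero: DF = P = 3621/5000 ≈ 0.724200

1 1/2 9719/10000
2 1 9351/10000
3 3/2 8979/10000
4 2 8647/10000
5 5/2 4163/5000
6 3 4001/5000
7 7/2 7513/10000
8 4 3621/5000
f(1y,4y) = ((9351/10000)/(3621/5000) − 1)/(3) = 703/7242 ≈ 9.7073%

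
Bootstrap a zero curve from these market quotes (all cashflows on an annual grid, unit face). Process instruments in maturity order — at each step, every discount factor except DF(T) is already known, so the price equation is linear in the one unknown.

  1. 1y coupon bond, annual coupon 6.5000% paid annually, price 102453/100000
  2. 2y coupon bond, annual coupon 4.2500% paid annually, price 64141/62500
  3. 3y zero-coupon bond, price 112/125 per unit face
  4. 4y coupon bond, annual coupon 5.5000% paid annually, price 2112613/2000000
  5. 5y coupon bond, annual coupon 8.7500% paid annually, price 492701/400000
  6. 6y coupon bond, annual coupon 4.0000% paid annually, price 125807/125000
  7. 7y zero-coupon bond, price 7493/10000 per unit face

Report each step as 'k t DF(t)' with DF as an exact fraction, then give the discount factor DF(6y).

step 1 [1y] bond c/1=13/200: DF=(102453/100000 − 13/200·(0))/(1+13/200) = 481/500 ≈ 0.962000
step 2 [2y] bond c/1=17/400: DF=(64141/62500 − 17/400·(0.962000))/(1+17/400) = 2363/2500 ≈ 0.945200
step 3 [3y] zero: DF = P = 112/125 ≈ 0.896000
step 4 [4y] bond c/1=11/200: DF=(2112613/2000000 − 11/200·(0.962000+0.945200+0.896000))/(1+11/200) = 8551/10000 ≈ 0.855100
step 5 [5y] bond c/1=7/80: DF=(492701/400000 − 7/80·(0.962000+0.945200+0.896000+0.855100))/(1+7/80) = 8383/10000 ≈ 0.838300
step 6 [6y] bond c/1=1/25: DF=(125807/125000 − 1/25·(0.962000+0.945200+0.896000+0.855100+0.838300))/(1+1/25) = 1987/2500 ≈ 0.794800
step 7 [7y] zero: DF = P = 7493/10000 ≈ 0.749300

1 1 481/500
2 2 2363/2500
3 3 112/125
4 4 8551/10000
5 5 8383/10000
6 6 1987/2500
7 7 7493/10000
DF(6y) = 1987/2500 ≈ 0.794800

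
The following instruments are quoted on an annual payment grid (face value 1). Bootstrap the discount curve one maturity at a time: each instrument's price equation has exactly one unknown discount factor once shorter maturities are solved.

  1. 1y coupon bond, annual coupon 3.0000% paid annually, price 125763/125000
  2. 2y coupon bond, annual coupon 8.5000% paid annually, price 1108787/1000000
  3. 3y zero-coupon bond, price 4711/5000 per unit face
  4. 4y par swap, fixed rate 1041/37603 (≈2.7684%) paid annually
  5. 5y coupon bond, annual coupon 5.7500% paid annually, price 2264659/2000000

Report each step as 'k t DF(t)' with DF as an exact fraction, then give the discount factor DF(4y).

1 1 1221/1250
2 2 4727/5000
3 3 4711/5000
4 4 8959/10000
5 5 8663/10000
DF(4y) = 8959/10000 ≈ 0.895900

step 1 [1y] bond c/1=3/100: DF=(125763/125000 − 3/100·(0))/(1+3/100) = 1221/1250 ≈ 0.976800
step 2 [2y] bond c/1=17/200: DF=(1108787/1000000 − 17/200·(0.976800))/(1+17/200) = 4727/5000 ≈ 0.945400
step 3 [3y] zero: DF = P = 4711/5000 ≈ 0.942200
step 4 [4y] swap r/1=1041/37603: DF=(1 − 1041/37603·(0.976800+0.945400+0.942200))/(1+1041/37603) = 8959/10000 ≈ 0.895900
step 5 [5y] bond c/1=23/400: DF=(2264659/2000000 − 23/400·(0.976800+0.945400+0.942200+0.895900))/(1+23/400) = 8663/10000 ≈ 0.866300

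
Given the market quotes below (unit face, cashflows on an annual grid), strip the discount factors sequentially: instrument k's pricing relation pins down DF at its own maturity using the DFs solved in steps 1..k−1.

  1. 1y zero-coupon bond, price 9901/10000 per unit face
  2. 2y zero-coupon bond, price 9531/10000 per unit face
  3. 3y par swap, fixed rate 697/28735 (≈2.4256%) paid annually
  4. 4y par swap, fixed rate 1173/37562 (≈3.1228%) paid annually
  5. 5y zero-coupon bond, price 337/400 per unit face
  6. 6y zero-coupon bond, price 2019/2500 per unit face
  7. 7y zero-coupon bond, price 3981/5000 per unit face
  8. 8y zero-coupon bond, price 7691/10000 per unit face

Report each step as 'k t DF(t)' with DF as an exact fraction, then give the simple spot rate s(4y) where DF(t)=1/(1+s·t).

1 1 9901/10000
2 2 9531/10000
3 3 9303/10000
4 4 8827/10000
5 5 337/400
6 6 2019/2500
7 7 3981/5000
8 8 7691/10000
s(4y) = (1/(8827/10000) − 1)/(4) = 1173/35308 ≈ 3.3222%

step 1 [1y] zero: DF = P = 9901/10000 ≈ 0.990100
step 2 [2y] zero: DF = P = 9531/10000 ≈ 0.953100
step 3 [3y] swap r/1=697/28735: DF=(1 − 697/28735·(0.990100+0.953100))/(1+697/28735) = 9303/10000 ≈ 0.930300
step 4 [4y] swap r/1=1173/37562: DF=(1 − 1173/37562·(0.990100+0.953100+0.930300))/(1+1173/37562) = 8827/10000 ≈ 0.882700
step 5 [5y] zero: DF = P = 337/400 ≈ 0.842500
step 6 [6y] zero: DF = P = 2019/2500 ≈ 0.807600
step 7 [7y] zero: DF = P = 3981/5000 ≈ 0.796200
step 8 [8y] zero: DF = P = 7691/10000 ≈ 0.769100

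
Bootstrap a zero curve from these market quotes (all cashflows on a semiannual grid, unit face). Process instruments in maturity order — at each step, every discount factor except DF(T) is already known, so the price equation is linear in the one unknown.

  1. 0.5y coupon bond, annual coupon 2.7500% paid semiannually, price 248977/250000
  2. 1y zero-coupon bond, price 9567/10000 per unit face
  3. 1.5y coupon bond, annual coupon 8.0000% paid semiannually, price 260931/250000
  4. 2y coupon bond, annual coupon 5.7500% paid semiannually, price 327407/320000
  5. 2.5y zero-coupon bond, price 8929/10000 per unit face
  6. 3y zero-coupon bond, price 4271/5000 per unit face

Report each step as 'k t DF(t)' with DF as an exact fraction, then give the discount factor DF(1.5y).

1 1/2 614/625
2 1 9567/10000
3 3/2 929/1000
4 2 1143/1250
5 5/2 8929/10000
6 3 4271/5000
DF(1.5y) = 929/1000 ≈ 0.929000

step 1 [0.5y] bond c/2=11/800: DF=(248977/250000 − 11/800·(0))/(1+11/800) = 614/625 ≈ 0.982400
step 2 [1y] zero: DF = P = 9567/10000 ≈ 0.956700
step 3 [1.5y] bond c/2=1/25: DF=(260931/250000 − 1/25·(0.982400+0.956700))/(1+1/25) = 929/1000 ≈ 0.929000
step 4 [2y] bond c/2=23/800: DF=(327407/320000 − 23/800·(0.982400+0.956700+0.929000))/(1+23/800) = 1143/1250 ≈ 0.914400
step 5 [2.5y] zero: DF = P = 8929/10000 ≈ 0.892900
step 6 [3y] zero: DF = P = 4271/5000 ≈ 0.854200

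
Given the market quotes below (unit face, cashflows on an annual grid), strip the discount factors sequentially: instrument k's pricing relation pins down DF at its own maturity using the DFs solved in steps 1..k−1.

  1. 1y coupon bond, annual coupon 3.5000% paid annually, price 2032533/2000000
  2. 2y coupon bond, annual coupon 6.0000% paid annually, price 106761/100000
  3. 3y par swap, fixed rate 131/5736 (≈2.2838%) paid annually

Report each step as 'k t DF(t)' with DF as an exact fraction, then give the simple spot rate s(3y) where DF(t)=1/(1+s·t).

1 1 9819/10000
2 2 2379/2500
3 3 1869/2000
s(3y) = (1/(1869/2000) − 1)/(3) = 131/5607 ≈ 2.3364%

step 1 [1y] bond c/1=7/200: DF=(2032533/2000000 − 7/200·(0))/(1+7/200) = 9819/10000 ≈ 0.981900
step 2 [2y] bond c/1=3/50: DF=(106761/100000 − 3/50·(0.981900))/(1+3/50) = 2379/2500 ≈ 0.951600
step 3 [3y] swap r/1=131/5736: DF=(1 − 131/5736·(0.981900+0.951600))/(1+131/5736) = 1869/2000 ≈ 0.934500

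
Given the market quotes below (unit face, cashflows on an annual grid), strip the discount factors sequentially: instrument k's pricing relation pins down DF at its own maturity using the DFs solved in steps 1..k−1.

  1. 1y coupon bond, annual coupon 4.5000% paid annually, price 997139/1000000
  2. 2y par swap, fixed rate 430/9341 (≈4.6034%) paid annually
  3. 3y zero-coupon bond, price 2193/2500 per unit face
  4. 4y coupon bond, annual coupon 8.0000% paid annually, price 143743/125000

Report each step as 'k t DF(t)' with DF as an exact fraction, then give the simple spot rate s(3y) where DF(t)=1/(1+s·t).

step 1 [1y] bond c/1=9/200: DF=(997139/1000000 − 9/200·(0))/(1+9/200) = 4771/5000 ≈ 0.954200
step 2 [2y] swap r/1=430/9341: DF=(1 − 430/9341·(0.954200))/(1+430/9341) = 457/500 ≈ 0.914000
step 3 [3y] zero: DF = P = 2193/2500 ≈ 0.877200
step 4 [4y] bond c/1=2/25: DF=(143743/125000 − 2/25·(0.954200+0.914000+0.877200))/(1+2/25) = 4307/5000 ≈ 0.861400

1 1 4771/5000
2 2 457/500
3 3 2193/2500
4 4 4307/5000
s(3y) = (1/(2193/2500) − 1)/(3) = 307/6579 ≈ 4.6664%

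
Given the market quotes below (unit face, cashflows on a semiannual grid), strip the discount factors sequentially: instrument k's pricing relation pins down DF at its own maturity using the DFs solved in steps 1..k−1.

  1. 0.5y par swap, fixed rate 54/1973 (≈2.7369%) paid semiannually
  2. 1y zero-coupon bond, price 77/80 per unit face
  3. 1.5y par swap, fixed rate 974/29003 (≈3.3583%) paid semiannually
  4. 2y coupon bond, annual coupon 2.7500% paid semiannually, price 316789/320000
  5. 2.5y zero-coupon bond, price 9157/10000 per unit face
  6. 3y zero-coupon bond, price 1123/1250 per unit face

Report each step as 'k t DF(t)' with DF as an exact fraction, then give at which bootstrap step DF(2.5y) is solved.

1 1/2 1973/2000
2 1 77/80
3 3/2 9513/10000
4 2 2343/2500
5 5/2 9157/10000
6 3 1123/1250
DF(2.5y) is solved at step 5

step 1 [0.5y] swap r/2=27/1973: DF=(1 − 27/1973·(0))/(1+27/1973) = 1973/2000 ≈ 0.986500
step 2 [1y] zero: DF = P = 77/80 ≈ 0.962500
step 3 [1.5y] swap r/2=487/29003: DF=(1 − 487/29003·(0.986500+0.962500))/(1+487/29003) = 9513/10000 ≈ 0.951300
step 4 [2y] bond c/2=11/800: DF=(316789/320000 − 11/800·(0.986500+0.962500+0.951300))/(1+11/800) = 2343/2500 ≈ 0.937200
step 5 [2.5y] zero: DF = P = 9157/10000 ≈ 0.915700
step 6 [3y] zero: DF = P = 1123/1250 ≈ 0.898400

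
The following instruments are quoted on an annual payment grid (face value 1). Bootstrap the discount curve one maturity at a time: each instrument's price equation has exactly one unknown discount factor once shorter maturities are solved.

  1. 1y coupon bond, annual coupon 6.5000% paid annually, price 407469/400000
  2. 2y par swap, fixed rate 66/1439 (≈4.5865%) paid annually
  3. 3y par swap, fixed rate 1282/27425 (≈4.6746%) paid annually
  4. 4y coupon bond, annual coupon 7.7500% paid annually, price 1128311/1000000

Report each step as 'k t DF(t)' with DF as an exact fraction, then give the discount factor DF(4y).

step 1 [1y] bond c/1=13/200: DF=(407469/400000 − 13/200·(0))/(1+13/200) = 1913/2000 ≈ 0.956500
step 2 [2y] swap r/1=66/1439: DF=(1 − 66/1439·(0.956500))/(1+66/1439) = 4571/5000 ≈ 0.914200
step 3 [3y] swap r/1=1282/27425: DF=(1 − 1282/27425·(0.956500+0.914200))/(1+1282/27425) = 4359/5000 ≈ 0.871800
step 4 [4y] bond c/1=31/400: DF=(1128311/1000000 − 31/400·(0.956500+0.914200+0.871800))/(1+31/400) = 8499/10000 ≈ 0.849900

1 1 1913/2000
2 2 4571/5000
3 3 4359/5000
4 4 8499/10000
DF(4y) = 8499/10000 ≈ 0.849900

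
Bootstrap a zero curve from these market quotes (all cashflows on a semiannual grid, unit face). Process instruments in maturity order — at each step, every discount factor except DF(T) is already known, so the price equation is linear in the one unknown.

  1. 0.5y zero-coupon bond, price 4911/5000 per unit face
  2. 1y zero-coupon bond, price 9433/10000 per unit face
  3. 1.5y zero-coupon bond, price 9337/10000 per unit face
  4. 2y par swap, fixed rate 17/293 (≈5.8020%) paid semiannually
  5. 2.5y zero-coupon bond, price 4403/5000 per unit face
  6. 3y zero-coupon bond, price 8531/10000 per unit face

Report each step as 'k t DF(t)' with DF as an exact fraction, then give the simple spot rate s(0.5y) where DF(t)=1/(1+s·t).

step 1 [0.5y] zero: DF = P = 4911/5000 ≈ 0.982200
step 2 [1y] zero: DF = P = 9433/10000 ≈ 0.943300
step 3 [1.5y] zero: DF = P = 9337/10000 ≈ 0.933700
step 4 [2y] swap r/2=17/586: DF=(1 − 17/586·(0.982200+0.943300+0.933700))/(1+17/586) = 557/625 ≈ 0.891200
step 5 [2.5y] zero: DF = P = 4403/5000 ≈ 0.880600
step 6 [3y] zero: DF = P = 8531/10000 ≈ 0.853100

1 1/2 4911/5000
2 1 9433/10000
3 3/2 9337/10000
4 2 557/625
5 5/2 4403/5000
6 3 8531/10000
s(0.5y) = (1/(4911/5000) − 1)/(1/2) = 178/4911 ≈ 3.6245%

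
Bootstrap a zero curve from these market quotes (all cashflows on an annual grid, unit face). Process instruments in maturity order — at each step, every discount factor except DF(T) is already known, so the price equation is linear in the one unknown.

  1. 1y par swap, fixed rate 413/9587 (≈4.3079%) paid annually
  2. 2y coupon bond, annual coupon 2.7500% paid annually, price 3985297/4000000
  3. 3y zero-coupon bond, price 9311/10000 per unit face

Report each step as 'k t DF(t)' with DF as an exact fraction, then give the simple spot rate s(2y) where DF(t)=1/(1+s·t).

1 1 9587/10000
2 2 118/125
3 3 9311/10000
s(2y) = (1/(118/125) − 1)/(2) = 7/236 ≈ 2.9661%

step 1 [1y] swap r/1=413/9587: DF=(1 − 413/9587·(0))/(1+413/9587) = 9587/10000 ≈ 0.958700
step 2 [2y] bond c/1=11/400: DF=(3985297/4000000 − 11/400·(0.958700))/(1+11/400) = 118/125 ≈ 0.944000
step 3 [3y] zero: DF = P = 9311/10000 ≈ 0.931100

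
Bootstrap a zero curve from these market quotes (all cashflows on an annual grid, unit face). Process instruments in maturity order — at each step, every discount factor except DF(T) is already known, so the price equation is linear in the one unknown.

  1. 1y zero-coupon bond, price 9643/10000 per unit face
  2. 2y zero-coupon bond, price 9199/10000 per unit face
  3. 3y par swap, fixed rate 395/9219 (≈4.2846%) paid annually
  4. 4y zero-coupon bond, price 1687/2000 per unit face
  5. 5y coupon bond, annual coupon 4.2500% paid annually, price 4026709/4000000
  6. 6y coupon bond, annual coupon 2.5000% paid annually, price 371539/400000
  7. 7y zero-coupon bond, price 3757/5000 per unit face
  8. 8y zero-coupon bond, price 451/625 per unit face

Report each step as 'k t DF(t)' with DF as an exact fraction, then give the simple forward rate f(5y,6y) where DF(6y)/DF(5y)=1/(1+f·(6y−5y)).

1 1 9643/10000
2 2 9199/10000
3 3 1763/2000
4 4 1687/2000
5 5 1637/2000
6 6 3991/5000
7 7 3757/5000
8 8 451/625
f(5y,6y) = ((1637/2000)/(3991/5000) − 1)/(1) = 203/7982 ≈ 2.5432%

step 1 [1y] zero: DF = P = 9643/10000 ≈ 0.964300
step 2 [2y] zero: DF = P = 9199/10000 ≈ 0.919900
step 3 [3y] swap r/1=395/9219: DF=(1 − 395/9219·(0.964300+0.919900))/(1+395/9219) = 1763/2000 ≈ 0.881500
step 4 [4y] zero: DF = P = 1687/2000 ≈ 0.843500
step 5 [5y] bond c/1=17/400: DF=(4026709/4000000 − 17/400·(0.964300+0.919900+0.881500+0.843500))/(1+17/400) = 1637/2000 ≈ 0.818500
step 6 [6y] bond c/1=1/40: DF=(371539/400000 − 1/40·(0.964300+0.919900+0.881500+0.843500+0.818500))/(1+1/40) = 3991/5000 ≈ 0.798200
step 7 [7y] zero: DF = P = 3757/5000 ≈ 0.751400
step 8 [8y] zero: DF = P = 451/625 ≈ 0.721600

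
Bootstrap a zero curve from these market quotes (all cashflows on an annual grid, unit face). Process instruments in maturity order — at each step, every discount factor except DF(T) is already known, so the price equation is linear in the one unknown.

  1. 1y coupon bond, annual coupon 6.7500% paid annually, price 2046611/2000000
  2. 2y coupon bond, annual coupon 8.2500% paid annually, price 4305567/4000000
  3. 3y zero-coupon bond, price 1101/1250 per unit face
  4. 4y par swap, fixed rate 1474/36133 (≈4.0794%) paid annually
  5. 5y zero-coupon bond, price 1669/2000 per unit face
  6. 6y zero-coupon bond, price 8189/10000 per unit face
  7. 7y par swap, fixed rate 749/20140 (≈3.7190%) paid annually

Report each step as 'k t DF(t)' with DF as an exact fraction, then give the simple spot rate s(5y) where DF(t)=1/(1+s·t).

step 1 [1y] bond c/1=27/400: DF=(2046611/2000000 − 27/400·(0))/(1+27/400) = 4793/5000 ≈ 0.958600
step 2 [2y] bond c/1=33/400: DF=(4305567/4000000 − 33/400·(0.958600))/(1+33/400) = 9213/10000 ≈ 0.921300
step 3 [3y] zero: DF = P = 1101/1250 ≈ 0.880800
step 4 [4y] swap r/1=1474/36133: DF=(1 − 1474/36133·(0.958600+0.921300+0.880800))/(1+1474/36133) = 4263/5000 ≈ 0.852600
step 5 [5y] zero: DF = P = 1669/2000 ≈ 0.834500
step 6 [6y] zero: DF = P = 8189/10000 ≈ 0.818900
step 7 [7y] swap r/1=749/20140: DF=(1 − 749/20140·(0.958600+0.921300+0.880800+0.852600+0.834500+0.818900))/(1+749/20140) = 7753/10000 ≈ 0.775300

1 1 4793/5000
2 2 9213/10000
3 3 1101/1250
4 4 4263/5000
5 5 1669/2000
6 6 8189/10000
7 7 7753/10000
s(5y) = (1/(1669/2000) − 1)/(5) = 331/8345 ≈ 3.9664%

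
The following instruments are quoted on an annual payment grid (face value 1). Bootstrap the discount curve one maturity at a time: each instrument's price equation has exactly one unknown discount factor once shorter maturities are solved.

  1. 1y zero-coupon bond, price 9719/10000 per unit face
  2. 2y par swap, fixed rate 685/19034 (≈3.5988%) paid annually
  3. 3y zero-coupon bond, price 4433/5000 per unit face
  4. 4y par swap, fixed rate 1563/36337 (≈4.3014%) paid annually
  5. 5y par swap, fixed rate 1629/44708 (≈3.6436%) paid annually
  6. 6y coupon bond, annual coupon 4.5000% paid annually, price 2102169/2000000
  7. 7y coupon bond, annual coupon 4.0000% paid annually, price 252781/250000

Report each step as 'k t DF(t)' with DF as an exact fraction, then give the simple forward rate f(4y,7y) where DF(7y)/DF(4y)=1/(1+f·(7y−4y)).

step 1 [1y] zero: DF = P = 9719/10000 ≈ 0.971900
step 2 [2y] swap r/1=685/19034: DF=(1 − 685/19034·(0.971900))/(1+685/19034) = 1863/2000 ≈ 0.931500
step 3 [3y] zero: DF = P = 4433/5000 ≈ 0.886600
step 4 [4y] swap r/1=1563/36337: DF=(1 − 1563/36337·(0.971900+0.931500+0.886600))/(1+1563/36337) = 8437/10000 ≈ 0.843700
step 5 [5y] swap r/1=1629/44708: DF=(1 − 1629/44708·(0.971900+0.931500+0.886600+0.843700))/(1+1629/44708) = 8371/10000 ≈ 0.837100
step 6 [6y] bond c/1=9/200: DF=(2102169/2000000 − 9/200·(0.971900+0.931500+0.886600+0.843700+0.837100))/(1+9/200) = 8133/10000 ≈ 0.813300
step 7 [7y] bond c/1=1/25: DF=(252781/250000 − 1/25·(0.971900+0.931500+0.886600+0.843700+0.837100+0.813300))/(1+1/25) = 769/1000 ≈ 0.769000

1 1 9719/10000
2 2 1863/2000
3 3 4433/5000
4 4 8437/10000
5 5 8371/10000
6 6 8133/10000
7 7 769/1000
f(4y,7y) = ((8437/10000)/(769/1000) − 1)/(3) = 249/7690 ≈ 3.2380%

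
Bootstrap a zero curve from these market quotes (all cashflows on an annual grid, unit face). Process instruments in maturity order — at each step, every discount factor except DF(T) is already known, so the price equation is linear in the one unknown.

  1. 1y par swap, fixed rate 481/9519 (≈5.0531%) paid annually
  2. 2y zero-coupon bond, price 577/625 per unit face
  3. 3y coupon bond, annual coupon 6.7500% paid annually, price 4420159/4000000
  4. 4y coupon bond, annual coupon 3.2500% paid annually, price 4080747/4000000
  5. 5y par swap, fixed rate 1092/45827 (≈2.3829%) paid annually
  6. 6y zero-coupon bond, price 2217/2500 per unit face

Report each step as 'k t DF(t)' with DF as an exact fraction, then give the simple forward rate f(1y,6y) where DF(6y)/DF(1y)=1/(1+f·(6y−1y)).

step 1 [1y] swap r/1=481/9519: DF=(1 − 481/9519·(0))/(1+481/9519) = 9519/10000 ≈ 0.951900
step 2 [2y] zero: DF = P = 577/625 ≈ 0.923200
step 3 [3y] bond c/1=27/400: DF=(4420159/4000000 − 27/400·(0.951900+0.923200))/(1+27/400) = 4583/5000 ≈ 0.916600
step 4 [4y] bond c/1=13/400: DF=(4080747/4000000 − 13/400·(0.951900+0.923200+0.916600))/(1+13/400) = 4501/5000 ≈ 0.900200
step 5 [5y] swap r/1=1092/45827: DF=(1 − 1092/45827·(0.951900+0.923200+0.916600+0.900200))/(1+1092/45827) = 2227/2500 ≈ 0.890800
step 6 [6y] zero: DF = P = 2217/2500 ≈ 0.886800

1 1 9519/10000
2 2 577/625
3 3 4583/5000
4 4 4501/5000
5 5 2227/2500
6 6 2217/2500
f(1y,6y) = ((9519/10000)/(2217/2500) − 1)/(5) = 217/14780 ≈ 1.4682%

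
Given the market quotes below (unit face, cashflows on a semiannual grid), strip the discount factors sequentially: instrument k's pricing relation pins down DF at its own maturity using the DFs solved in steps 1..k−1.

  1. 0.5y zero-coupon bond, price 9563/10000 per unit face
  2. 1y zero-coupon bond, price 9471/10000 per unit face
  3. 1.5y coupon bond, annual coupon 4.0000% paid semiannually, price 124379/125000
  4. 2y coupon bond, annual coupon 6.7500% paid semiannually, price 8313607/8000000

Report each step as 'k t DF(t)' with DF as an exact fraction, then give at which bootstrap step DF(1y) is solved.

1 1/2 9563/10000
2 1 9471/10000
3 3/2 4691/5000
4 2 73/80
DF(1y) is solved at step 2

step 1 [0.5y] zero: DF = P = 9563/10000 ≈ 0.956300
step 2 [1y] zero: DF = P = 9471/10000 ≈ 0.947100
step 3 [1.5y] bond c/2=1/50: DF=(124379/125000 − 1/50·(0.956300+0.947100))/(1+1/50) = 4691/5000 ≈ 0.938200
step 4 [2y] bond c/2=27/800: DF=(8313607/8000000 − 27/800·(0.956300+0.947100+0.938200))/(1+27/800) = 73/80 ≈ 0.912500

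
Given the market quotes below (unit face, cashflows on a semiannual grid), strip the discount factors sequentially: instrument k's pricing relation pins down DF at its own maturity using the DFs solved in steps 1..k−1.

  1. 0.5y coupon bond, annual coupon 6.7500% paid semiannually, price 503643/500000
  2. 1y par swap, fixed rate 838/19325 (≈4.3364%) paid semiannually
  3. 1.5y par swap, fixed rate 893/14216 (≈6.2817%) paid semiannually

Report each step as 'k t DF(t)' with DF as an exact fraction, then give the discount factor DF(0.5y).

step 1 [0.5y] bond c/2=27/800: DF=(503643/500000 − 27/800·(0))/(1+27/800) = 609/625 ≈ 0.974400
step 2 [1y] swap r/2=419/19325: DF=(1 − 419/19325·(0.974400))/(1+419/19325) = 9581/10000 ≈ 0.958100
step 3 [1.5y] swap r/2=893/28432: DF=(1 − 893/28432·(0.974400+0.958100))/(1+893/28432) = 9107/10000 ≈ 0.910700

1 1/2 609/625
2 1 9581/10000
3 3/2 9107/10000
DF(0.5y) = 609/625 ≈ 0.974400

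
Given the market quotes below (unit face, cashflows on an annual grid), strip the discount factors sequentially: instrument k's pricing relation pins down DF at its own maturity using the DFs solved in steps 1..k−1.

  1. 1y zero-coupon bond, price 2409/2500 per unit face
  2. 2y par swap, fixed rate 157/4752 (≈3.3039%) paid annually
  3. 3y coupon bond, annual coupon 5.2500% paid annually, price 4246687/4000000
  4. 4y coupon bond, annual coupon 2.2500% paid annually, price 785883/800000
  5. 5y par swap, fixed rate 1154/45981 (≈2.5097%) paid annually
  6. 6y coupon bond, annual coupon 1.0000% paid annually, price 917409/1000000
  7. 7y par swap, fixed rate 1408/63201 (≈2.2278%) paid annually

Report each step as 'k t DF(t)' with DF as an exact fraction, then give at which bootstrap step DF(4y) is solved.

step 1 [1y] zero: DF = P = 2409/2500 ≈ 0.963600
step 2 [2y] swap r/1=157/4752: DF=(1 − 157/4752·(0.963600))/(1+157/4752) = 2343/2500 ≈ 0.937200
step 3 [3y] bond c/1=21/400: DF=(4246687/4000000 − 21/400·(0.963600+0.937200))/(1+21/400) = 9139/10000 ≈ 0.913900
step 4 [4y] bond c/1=9/400: DF=(785883/800000 − 9/400·(0.963600+0.937200+0.913900))/(1+9/400) = 2247/2500 ≈ 0.898800
step 5 [5y] swap r/1=1154/45981: DF=(1 − 1154/45981·(0.963600+0.937200+0.913900+0.898800))/(1+1154/45981) = 4423/5000 ≈ 0.884600
step 6 [6y] bond c/1=1/100: DF=(917409/1000000 − 1/100·(0.963600+0.937200+0.913900+0.898800+0.884600))/(1+1/100) = 2157/2500 ≈ 0.862800
step 7 [7y] swap r/1=1408/63201: DF=(1 − 1408/63201·(0.963600+0.937200+0.913900+0.898800+0.884600+0.862800))/(1+1408/63201) = 537/625 ≈ 0.859200

1 1 2409/2500
2 2 2343/2500
3 3 9139/10000
4 4 2247/2500
5 5 4423/5000
6 6 2157/2500
7 7 537/625
DF(4y) is solved at step 4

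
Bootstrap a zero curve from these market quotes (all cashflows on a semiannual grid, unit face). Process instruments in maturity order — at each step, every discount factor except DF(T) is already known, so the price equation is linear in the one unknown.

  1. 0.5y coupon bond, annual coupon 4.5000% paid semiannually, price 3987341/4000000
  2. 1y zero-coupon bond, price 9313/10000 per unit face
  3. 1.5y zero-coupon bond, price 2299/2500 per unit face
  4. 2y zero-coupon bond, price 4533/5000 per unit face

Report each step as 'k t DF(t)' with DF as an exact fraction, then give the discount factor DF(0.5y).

step 1 [0.5y] bond c/2=9/400: DF=(3987341/4000000 − 9/400·(0))/(1+9/400) = 9749/10000 ≈ 0.974900
step 2 [1y] zero: DF = P = 9313/10000 ≈ 0.931300
step 3 [1.5y] zero: DF = P = 2299/2500 ≈ 0.919600
step 4 [2y] zero: DF = P = 4533/5000 ≈ 0.906600

1 1/2 9749/10000
2 1 9313/10000
3 3/2 2299/2500
4 2 4533/5000
DF(0.5y) = 9749/10000 ≈ 0.974900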